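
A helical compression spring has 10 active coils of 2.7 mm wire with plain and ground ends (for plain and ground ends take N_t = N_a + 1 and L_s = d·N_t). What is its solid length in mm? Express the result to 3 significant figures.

plain and ground ends: N_t = N_a + 1 = 10 + 1 = 11
L_s = d·N_t = 2.7 × 11 = 29.7 mm

29.7 mm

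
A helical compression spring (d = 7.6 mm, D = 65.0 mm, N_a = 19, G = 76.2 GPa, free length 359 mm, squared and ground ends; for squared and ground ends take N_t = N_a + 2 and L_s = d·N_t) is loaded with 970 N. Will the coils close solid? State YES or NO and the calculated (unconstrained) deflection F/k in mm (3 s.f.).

NO, δ = 159 mm

k = Gd⁴/(8D³N_a) = (76.2×10³)(7.6⁴)/(8·65.0³·19) = 6.0901 N/mm
N_t = 21; L_s = 7.6·21 = 159.6 mm; δ_solid = L₀ − L_s = 359 − 159.6 = 199.4 mm
δ = F/k = 970/6.0901 = 159.27 mm
δ < δ_solid → spring does not go solid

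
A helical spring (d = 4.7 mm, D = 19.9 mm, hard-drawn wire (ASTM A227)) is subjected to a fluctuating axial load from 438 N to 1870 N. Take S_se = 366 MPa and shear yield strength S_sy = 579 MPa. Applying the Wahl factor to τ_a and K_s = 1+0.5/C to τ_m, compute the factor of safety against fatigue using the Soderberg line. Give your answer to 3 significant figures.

0.416

C = D/d = 19.9/4.7 = 4.2340; K_W = (4C−1)/(4C−4)+0.615/C = 1.3772; K_s = 1+0.5/C = 1.1181
F_a = (F_max−F_min)/2 = 716 N; F_m = (F_max+F_min)/2 = 1154 N
τ_a = K_W·8F_aD/(πd³) = 1.3772 × 349.47 = 481.28 MPa
τ_m = K_s·8F_mD/(πd³) = 1.1181 × 563.26 = 629.77 MPa
Soderberg: 1/n_f = τ_a/S_se + τ_m/S_sy = 481.28/366 + 629.77/579 = 1.31497 + 1.08769 = 2.4027
n_f = 1/2.4027 = 0.4162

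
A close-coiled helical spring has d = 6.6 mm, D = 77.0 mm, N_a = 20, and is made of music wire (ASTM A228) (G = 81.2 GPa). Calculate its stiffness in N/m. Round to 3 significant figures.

k = Gd⁴/(8D³N_a) = (81.2×10³ × 6.6⁴) / (8 × 77.0³ × 20)
  = 1.54075e+08 / 7.30453e+07 = 2.1093 N/mm = 2109.3 N/m

2110 N/m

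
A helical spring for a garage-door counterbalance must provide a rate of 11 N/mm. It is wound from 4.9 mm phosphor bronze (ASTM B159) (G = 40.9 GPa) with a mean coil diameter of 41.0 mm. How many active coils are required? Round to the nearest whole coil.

N_a = Gd⁴/(8D³k) = (40.9×10³ × 4.9⁴)/(8 × 41.0³ × 11)
    = 2.3578e+07 / 6.06505e+06 = 3.888 → 4 coils

4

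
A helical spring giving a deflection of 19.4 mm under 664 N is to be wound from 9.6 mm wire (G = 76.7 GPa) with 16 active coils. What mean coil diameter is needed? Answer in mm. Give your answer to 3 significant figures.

Required rate k = F/δ = 664/19.4 = 34.227 N/mm
D = (Gd⁴/(8N_a·k))^(1/3) = (76.7×10³·9.6⁴/(8·16·34.227))^(1/3)
  = (148698)^(1/3) = 52.9787 mm

53.0 mm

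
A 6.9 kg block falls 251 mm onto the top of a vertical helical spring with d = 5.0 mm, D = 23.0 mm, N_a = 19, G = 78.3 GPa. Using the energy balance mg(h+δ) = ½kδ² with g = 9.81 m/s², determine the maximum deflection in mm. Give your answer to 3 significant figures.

38.5 mm

k = Gd⁴/(8D³N_a) = (78.3×10³)(5.0⁴)/(8·23.0³·19) = 26.462 N/mm
W = mg = 6.9 × 9.81 = 67.689 N
½kδ² − Wδ − Wh = 0 → δ = (W + √(W² + 2kWh))/k
δ = (67.689 + √(4581.8 + 899159))/26.462 = (67.689 + 950.65)/26.462 = 38.484 mm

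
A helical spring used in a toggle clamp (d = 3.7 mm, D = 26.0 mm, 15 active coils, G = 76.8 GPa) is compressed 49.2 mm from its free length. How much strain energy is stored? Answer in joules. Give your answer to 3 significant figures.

k = Gd⁴/(8D³N_a) = (76.8×10³)(3.7⁴)/(8·26.0³·15) = 6.8244 N/mm
U = ½kδ² = 0.5 × 6.8244 × 49.2² = 8259.8 N·mm = 8.2598 J

8.26 J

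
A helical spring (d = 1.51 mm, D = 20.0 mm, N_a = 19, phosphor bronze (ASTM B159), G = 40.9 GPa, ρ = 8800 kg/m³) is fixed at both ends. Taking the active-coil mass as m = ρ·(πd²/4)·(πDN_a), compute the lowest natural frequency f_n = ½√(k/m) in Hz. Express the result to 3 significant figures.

48.2 Hz

k = Gd⁴/(8D³N_a) = (40.9×10³)(1.51⁴)/(8·20.0³·19) = 0.17486 N/mm = 174.86 N/m
Wire length L = πDN_a = π·20.0·19 = 1193.8 mm
m = ρ·(πd²/4)·L = 8800 × 1.7908×10⁻⁶ m² × 1.1938 m = 0.018813 kg
f_n = ½√(k/m) = 0.5·√(174.86/0.018813) = 0.5·√(9294.7) = 48.205 Hz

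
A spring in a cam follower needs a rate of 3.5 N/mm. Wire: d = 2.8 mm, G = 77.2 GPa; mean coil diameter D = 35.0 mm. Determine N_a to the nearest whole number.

4

N_a = Gd⁴/(8D³k) = (77.2×10³ × 2.8⁴)/(8 × 35.0³ × 3.5)
    = 4.74514e+06 / 1.2005e+06 = 3.953 → 4 coils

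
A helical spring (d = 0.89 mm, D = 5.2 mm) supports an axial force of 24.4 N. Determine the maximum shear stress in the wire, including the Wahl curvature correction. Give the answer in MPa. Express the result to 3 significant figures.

Spring index C = D/d = 5.2/0.89 = 5.8427
K_W = (4C−1)/(4C−4) + 0.615/C = 22.371/19.371 + 0.1053 = 1.2601
τ₀ = 8FD/(πd³) = 8·24.4·5.2/(π·0.89³) = 1015.04/2.2147 = 458.31 MPa
τ_max = K·τ₀ = 1.2601 × 458.31 = 577.54 MPa

578 MPa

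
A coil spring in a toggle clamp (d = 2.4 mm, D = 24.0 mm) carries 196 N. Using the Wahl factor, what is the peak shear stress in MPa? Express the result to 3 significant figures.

992 MPa

Spring index C = D/d = 24.0/2.4 = 10.0000
K_W = (4C−1)/(4C−4) + 0.615/C = 39.000/36.000 + 0.0615 = 1.1448
τ₀ = 8FD/(πd³) = 8·196·24.0/(π·2.4³) = 37632/43.429 = 866.51 MPa
τ_max = K·τ₀ = 1.1448 × 866.51 = 992.01 MPa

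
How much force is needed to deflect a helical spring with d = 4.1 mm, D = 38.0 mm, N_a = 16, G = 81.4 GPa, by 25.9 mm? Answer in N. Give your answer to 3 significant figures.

k = Gd⁴/(8D³N_a) = (81.4×10³)(4.1⁴)/(8·38.0³·16) = 3.2749 N/mm
F = k·δ = 3.2749 × 25.9 = 84.82 N

84.8 N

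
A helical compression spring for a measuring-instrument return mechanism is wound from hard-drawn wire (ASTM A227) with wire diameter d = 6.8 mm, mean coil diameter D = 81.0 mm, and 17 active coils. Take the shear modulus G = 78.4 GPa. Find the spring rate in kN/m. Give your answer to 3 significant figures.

2.32 kN/m

k = Gd⁴/(8D³N_a) = (78.4×10³ × 6.8⁴) / (8 × 81.0³ × 17)
  = 1.6763e+08 / 7.2276e+07 = 2.3193 N/mm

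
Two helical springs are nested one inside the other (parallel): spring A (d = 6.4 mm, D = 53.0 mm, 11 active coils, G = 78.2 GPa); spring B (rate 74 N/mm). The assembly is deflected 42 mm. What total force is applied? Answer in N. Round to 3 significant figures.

3530 N

k_A = Gd⁴/(8D³N_a) = (78.2×10³)(6.4⁴)/(8·53.0³·11) = 10.014 N/mm
Parallel: k_eq = 10.014 + 74 = 84.014 N/mm
F = k_eq·δ = 84.014·42 = 3528.6 N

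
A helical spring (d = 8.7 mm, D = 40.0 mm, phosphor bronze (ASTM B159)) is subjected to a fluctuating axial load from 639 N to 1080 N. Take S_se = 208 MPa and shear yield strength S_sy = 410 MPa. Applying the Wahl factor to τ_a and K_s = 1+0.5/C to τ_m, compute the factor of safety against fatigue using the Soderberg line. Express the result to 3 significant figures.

C = D/d = 40.0/8.7 = 4.5977; K_W = (4C−1)/(4C−4)+0.615/C = 1.3422; K_s = 1+0.5/C = 1.1087
F_a = (F_max−F_min)/2 = 220.5 N; F_m = (F_max+F_min)/2 = 859.5 N
τ_a = K_W·8F_aD/(πd³) = 1.3422 × 34.108 = 45.78 MPa
τ_m = K_s·8F_mD/(πd³) = 1.1087 × 132.95 = 147.41 MPa
Soderberg: 1/n_f = τ_a/S_se + τ_m/S_sy = 45.78/208 + 147.41/410 = 0.22010 + 0.35953 = 0.57963
n_f = 1/0.57963 = 1.725

1.73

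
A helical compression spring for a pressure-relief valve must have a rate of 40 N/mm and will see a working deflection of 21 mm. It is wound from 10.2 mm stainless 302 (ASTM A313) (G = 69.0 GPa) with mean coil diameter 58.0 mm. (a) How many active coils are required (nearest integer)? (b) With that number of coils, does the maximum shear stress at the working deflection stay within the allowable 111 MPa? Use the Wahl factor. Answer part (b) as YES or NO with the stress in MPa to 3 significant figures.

N_a = Gd⁴/(8D³k) = (69.0×10³)(10.2⁴)/(8·58.0³·40) = 11.96 → N_a = 12
Actual rate k = Gd⁴/(8D³·12) = 39.874 N/mm
Working load F = kδ = 39.874·21 = 837.36 N
C = 58.0/10.2 = 5.6863; K_W = (4C−1)/(4C−4)+0.615/C = 1.2682
τ_max = K_W·8FD/(πd³) = 1.2682·116.54 = 147.8 MPa
τ_max > 111 MPa → exceeds allowable

(a) 12 coils; (b) NO, τ_max = 148 MPa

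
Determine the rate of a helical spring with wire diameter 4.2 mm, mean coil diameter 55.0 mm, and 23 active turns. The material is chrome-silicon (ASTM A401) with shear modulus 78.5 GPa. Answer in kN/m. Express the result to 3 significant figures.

k = Gd⁴/(8D³N_a) = (78.5×10³ × 4.2⁴) / (8 × 55.0³ × 23)
  = 2.44268e+07 / 3.0613e+07 = 0.79792 N/mm

0.798 kN/m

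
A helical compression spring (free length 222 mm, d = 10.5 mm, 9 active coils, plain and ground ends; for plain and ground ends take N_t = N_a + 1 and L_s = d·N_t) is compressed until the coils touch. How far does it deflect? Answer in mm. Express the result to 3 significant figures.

N_t = 10; L_s = 10.5·10 = 105 mm
δ_solid = L₀ − L_s = 222 − 105 = 117 mm

117 mm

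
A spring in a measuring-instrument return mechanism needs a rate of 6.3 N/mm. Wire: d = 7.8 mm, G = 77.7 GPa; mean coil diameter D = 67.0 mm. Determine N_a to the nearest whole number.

19

N_a = Gd⁴/(8D³k) = (77.7×10³ × 7.8⁴)/(8 × 67.0³ × 6.3)
    = 2.87607e+08 / 1.51585e+07 = 18.97 → 19 coils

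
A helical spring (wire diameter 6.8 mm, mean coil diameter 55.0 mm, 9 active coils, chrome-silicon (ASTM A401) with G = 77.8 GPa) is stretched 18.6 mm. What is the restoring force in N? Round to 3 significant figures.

k = Gd⁴/(8D³N_a) = (77.8×10³)(6.8⁴)/(8·55.0³·9) = 13.887 N/mm
F = k·δ = 13.887 × 18.6 = 258.29 N

258 N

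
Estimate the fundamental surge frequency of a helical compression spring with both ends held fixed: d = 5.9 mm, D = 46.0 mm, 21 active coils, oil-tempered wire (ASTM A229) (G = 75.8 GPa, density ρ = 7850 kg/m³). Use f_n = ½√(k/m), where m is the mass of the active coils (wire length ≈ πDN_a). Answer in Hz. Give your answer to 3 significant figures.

k = Gd⁴/(8D³N_a) = (75.8×10³)(5.9⁴)/(8·46.0³·21) = 5.6169 N/mm = 5616.9 N/m
Wire length L = πDN_a = π·46.0·21 = 3034.8 mm
m = ρ·(πd²/4)·L = 7850 × 27.34×10⁻⁶ m² × 3.0348 m = 0.65131 kg
f_n = ½√(k/m) = 0.5·√(5616.9/0.65131) = 0.5·√(8623.9) = 46.432 Hz

46.4 Hz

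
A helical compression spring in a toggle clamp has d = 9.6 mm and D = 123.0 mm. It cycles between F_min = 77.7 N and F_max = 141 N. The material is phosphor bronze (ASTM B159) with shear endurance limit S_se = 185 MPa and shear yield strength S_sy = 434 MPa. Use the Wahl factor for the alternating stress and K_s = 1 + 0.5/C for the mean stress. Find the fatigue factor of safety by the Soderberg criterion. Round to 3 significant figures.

C = D/d = 123.0/9.6 = 12.8125; K_W = (4C−1)/(4C−4)+0.615/C = 1.1115; K_s = 1+0.5/C = 1.0390
F_a = (F_max−F_min)/2 = 31.65 N; F_m = (F_max+F_min)/2 = 109.35 N
τ_a = K_W·8F_aD/(πd³) = 1.1115 × 11.205 = 12.454 MPa
τ_m = K_s·8F_mD/(πd³) = 1.0390 × 38.712 = 40.223 MPa
Soderberg: 1/n_f = τ_a/S_se + τ_m/S_sy = 12.454/185 + 40.223/434 = 0.06732 + 0.09268 = 0.16
n_f = 1/0.16 = 6.25

6.25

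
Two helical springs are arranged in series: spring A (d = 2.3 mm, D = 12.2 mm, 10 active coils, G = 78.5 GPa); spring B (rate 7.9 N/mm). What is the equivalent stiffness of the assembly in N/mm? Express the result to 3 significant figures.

k_A = Gd⁴/(8D³N_a) = (78.5×10³)(2.3⁴)/(8·12.2³·10) = 15.122 N/mm
Series: 1/k_eq = 1/15.122 + 1/7.9 = 0.19271; k_eq = 5.1891 N/mm

5.19 N/mm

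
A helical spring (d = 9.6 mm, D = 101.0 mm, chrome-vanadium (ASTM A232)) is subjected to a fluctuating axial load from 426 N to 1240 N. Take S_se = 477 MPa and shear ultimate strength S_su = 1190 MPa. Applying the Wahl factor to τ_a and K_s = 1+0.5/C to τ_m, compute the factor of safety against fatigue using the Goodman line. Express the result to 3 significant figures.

C = D/d = 101.0/9.6 = 10.5208; K_W = (4C−1)/(4C−4)+0.615/C = 1.1372; K_s = 1+0.5/C = 1.0475
F_a = (F_max−F_min)/2 = 407 N; F_m = (F_max+F_min)/2 = 833 N
τ_a = K_W·8F_aD/(πd³) = 1.1372 × 118.32 = 134.55 MPa
τ_m = K_s·8F_mD/(πd³) = 1.0475 × 242.15 = 253.66 MPa
Goodman: 1/n_f = τ_a/S_se + τ_m/S_su = 134.55/477 + 253.66/1190 = 0.28208 + 0.21316 = 0.49524
n_f = 1/0.49524 = 2.019

2.02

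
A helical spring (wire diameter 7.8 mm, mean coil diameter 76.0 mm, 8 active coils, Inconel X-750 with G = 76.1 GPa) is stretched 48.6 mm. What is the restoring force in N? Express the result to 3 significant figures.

k = Gd⁴/(8D³N_a) = (76.1×10³)(7.8⁴)/(8·76.0³·8) = 10.026 N/mm
F = k·δ = 10.026 × 48.6 = 487.28 N

487 N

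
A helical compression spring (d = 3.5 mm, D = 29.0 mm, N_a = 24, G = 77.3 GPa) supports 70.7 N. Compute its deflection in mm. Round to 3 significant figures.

28.5 mm

k = Gd⁴/(8D³N_a) = (77.3×10³)(3.5⁴)/(8·29.0³·24) = 2.4772 N/mm
δ = F/k = 70.7 / 2.4772 = 28.541 mm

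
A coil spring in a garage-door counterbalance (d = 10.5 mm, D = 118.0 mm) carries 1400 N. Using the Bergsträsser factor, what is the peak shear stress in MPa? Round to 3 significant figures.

407 MPa

Spring index C = D/d = 118.0/10.5 = 11.2381
K_B = (4C+2)/(4C−3) = 46.952/41.952 = 1.1192
τ₀ = 8FD/(πd³) = 8·1400·118.0/(π·10.5³) = 1.3216e+06/3636.8 = 363.4 MPa
τ_max = K·τ₀ = 1.1192 × 363.4 = 406.71 MPa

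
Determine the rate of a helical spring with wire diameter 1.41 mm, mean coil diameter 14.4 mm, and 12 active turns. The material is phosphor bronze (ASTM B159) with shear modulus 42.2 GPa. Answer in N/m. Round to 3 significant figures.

k = Gd⁴/(8D³N_a) = (42.2×10³ × 1.41⁴) / (8 × 14.4³ × 12)
  = 166797 / 286654 = 0.58188 N/mm = 581.88 N/m

582 N/m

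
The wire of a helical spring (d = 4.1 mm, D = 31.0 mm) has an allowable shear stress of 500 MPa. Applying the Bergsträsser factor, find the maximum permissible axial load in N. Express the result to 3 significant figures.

369 N

C = D/d = 31.0/4.1 = 7.5610
K_B = (4C+2)/(4C−3) = 32.244/27.244 = 1.1835
τ_max = K·8FD/(πd³) → F_max = τ_allow·πd³/(8DK)
F_max = 500·π·4.1³/(8·31.0·1.1835) = 1.0826e+05/293.51 = 368.84 N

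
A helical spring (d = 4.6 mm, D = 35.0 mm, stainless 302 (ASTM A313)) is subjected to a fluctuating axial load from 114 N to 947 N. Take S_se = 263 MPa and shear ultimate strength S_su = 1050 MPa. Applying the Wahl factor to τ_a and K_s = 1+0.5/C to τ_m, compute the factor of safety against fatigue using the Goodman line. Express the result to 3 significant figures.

C = D/d = 35.0/4.6 = 7.6087; K_W = (4C−1)/(4C−4)+0.615/C = 1.1943; K_s = 1+0.5/C = 1.0657
F_a = (F_max−F_min)/2 = 416.5 N; F_m = (F_max+F_min)/2 = 530.5 N
τ_a = K_W·8F_aD/(πd³) = 1.1943 × 381.37 = 455.48 MPa
τ_m = K_s·8F_mD/(πd³) = 1.0657 × 485.76 = 517.68 MPa
Goodman: 1/n_f = τ_a/S_se + τ_m/S_su = 455.48/263 + 517.68/1050 = 1.73186 + 0.49303 = 2.2249
n_f = 1/2.2249 = 0.4495

0.449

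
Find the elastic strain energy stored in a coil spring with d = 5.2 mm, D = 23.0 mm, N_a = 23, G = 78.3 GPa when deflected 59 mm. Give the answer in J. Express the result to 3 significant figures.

44.5 J

k = Gd⁴/(8D³N_a) = (78.3×10³)(5.2⁴)/(8·23.0³·23) = 25.573 N/mm
U = ½kδ² = 0.5 × 25.573 × 59² = 44509 N·mm = 44.509 J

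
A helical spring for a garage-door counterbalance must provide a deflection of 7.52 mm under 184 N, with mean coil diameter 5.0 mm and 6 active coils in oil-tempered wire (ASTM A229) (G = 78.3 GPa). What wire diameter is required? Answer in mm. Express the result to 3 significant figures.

Required rate k = F/δ = 184/7.52 = 24.468 N/mm
d = (8D³N_a·k / G)^(1/4) = (8·5.0³·6·24.468 / (78.3×10³))^0.25
  = (1.8749)^0.25 = 1.1702 mm

1.17 mm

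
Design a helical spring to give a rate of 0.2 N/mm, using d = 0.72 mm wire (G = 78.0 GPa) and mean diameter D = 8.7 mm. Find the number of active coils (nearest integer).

N_a = Gd⁴/(8D³k) = (78.0×10³ × 0.72⁴)/(8 × 8.7³ × 0.2)
    = 20961.6 / 1053.6 = 19.9 → 20 coils

20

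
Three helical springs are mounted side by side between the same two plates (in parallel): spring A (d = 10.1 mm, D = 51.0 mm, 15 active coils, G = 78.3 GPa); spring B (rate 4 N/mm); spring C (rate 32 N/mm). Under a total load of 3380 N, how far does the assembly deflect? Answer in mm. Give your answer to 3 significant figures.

38.8 mm

k_A = Gd⁴/(8D³N_a) = (78.3×10³)(10.1⁴)/(8·51.0³·15) = 51.187 N/mm
Parallel: k_eq = 51.187 + 4 + 32 = 87.187 N/mm
δ = F/k_eq = 3380/87.187 = 38.767 mm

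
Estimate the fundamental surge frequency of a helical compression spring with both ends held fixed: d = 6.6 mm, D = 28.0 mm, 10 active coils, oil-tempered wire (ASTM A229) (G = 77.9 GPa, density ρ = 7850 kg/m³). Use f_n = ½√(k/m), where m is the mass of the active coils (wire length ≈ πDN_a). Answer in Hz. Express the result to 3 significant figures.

k = Gd⁴/(8D³N_a) = (77.9×10³)(6.6⁴)/(8·28.0³·10) = 84.168 N/mm = 84168 N/m
Wire length L = πDN_a = π·28.0·10 = 879.65 mm
m = ρ·(πd²/4)·L = 7850 × 34.212×10⁻⁶ m² × 0.87965 m = 0.23624 kg
f_n = ½√(k/m) = 0.5·√(84168/0.23624) = 0.5·√(3.5628e+05) = 298.45 Hz

298 Hz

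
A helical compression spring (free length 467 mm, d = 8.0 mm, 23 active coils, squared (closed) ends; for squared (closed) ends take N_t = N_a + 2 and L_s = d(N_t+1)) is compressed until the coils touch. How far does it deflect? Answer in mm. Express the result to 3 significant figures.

259 mm

N_t = 25; L_s = 8.0·26 = 208 mm
δ_solid = L₀ − L_s = 467 − 208 = 259 mm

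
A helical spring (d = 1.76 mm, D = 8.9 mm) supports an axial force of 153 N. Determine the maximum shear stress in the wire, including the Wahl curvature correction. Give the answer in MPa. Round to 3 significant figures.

Spring index C = D/d = 8.9/1.76 = 5.0568
K_W = (4C−1)/(4C−4) + 0.615/C = 19.227/16.227 + 0.1216 = 1.3065
τ₀ = 8FD/(πd³) = 8·153·8.9/(π·1.76³) = 10893.6/17.127 = 636.04 MPa
τ_max = K·τ₀ = 1.3065 × 636.04 = 830.98 MPa

831 MPa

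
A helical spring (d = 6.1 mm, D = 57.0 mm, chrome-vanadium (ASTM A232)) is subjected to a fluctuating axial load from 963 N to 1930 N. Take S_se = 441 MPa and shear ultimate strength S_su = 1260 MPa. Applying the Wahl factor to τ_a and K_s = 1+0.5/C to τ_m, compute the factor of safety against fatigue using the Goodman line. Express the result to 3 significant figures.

C = D/d = 57.0/6.1 = 9.3443; K_W = (4C−1)/(4C−4)+0.615/C = 1.1557; K_s = 1+0.5/C = 1.0535
F_a = (F_max−F_min)/2 = 483.5 N; F_m = (F_max+F_min)/2 = 1446.5 N
τ_a = K_W·8F_aD/(πd³) = 1.1557 × 309.19 = 357.33 MPa
τ_m = K_s·8F_mD/(πd³) = 1.0535 × 925 = 974.5 MPa
Goodman: 1/n_f = τ_a/S_se + τ_m/S_su = 357.33/441 + 974.5/1260 = 0.81027 + 0.77341 = 1.5837
n_f = 1/1.5837 = 0.6314

0.631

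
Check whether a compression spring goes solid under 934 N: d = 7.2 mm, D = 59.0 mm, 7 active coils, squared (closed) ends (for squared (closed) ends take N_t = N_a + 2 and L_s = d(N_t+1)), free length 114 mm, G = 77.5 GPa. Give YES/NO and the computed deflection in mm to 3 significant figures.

YES, δ = 51.6 mm

k = Gd⁴/(8D³N_a) = (77.5×10³)(7.2⁴)/(8·59.0³·7) = 18.109 N/mm
N_t = 9; L_s = 7.2·10 = 72 mm; δ_solid = L₀ − L_s = 114 − 72 = 42 mm
δ = F/k = 934/18.109 = 51.577 mm
δ ≥ δ_solid → spring goes solid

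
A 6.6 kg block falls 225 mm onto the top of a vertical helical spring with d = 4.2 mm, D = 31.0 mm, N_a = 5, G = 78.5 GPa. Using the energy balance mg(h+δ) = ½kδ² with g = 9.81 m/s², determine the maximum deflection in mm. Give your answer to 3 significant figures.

k = Gd⁴/(8D³N_a) = (78.5×10³)(4.2⁴)/(8·31.0³·5) = 20.498 N/mm
W = mg = 6.6 × 9.81 = 64.746 N
½kδ² − Wδ − Wh = 0 → δ = (W + √(W² + 2kWh))/k
δ = (64.746 + √(4192 + 597238))/20.498 = (64.746 + 775.52)/20.498 = 40.992 mm

41.0 mm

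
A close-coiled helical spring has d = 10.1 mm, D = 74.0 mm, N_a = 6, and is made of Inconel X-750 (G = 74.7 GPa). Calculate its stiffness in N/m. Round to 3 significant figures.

40000 N/m

k = Gd⁴/(8D³N_a) = (74.7×10³ × 10.1⁴) / (8 × 74.0³ × 6)
  = 7.77331e+08 / 1.94508e+07 = 39.964 N/mm = 39964 N/m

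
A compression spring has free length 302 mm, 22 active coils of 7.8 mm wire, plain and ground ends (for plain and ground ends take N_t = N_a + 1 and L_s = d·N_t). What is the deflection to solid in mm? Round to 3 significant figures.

123 mm

N_t = 23; L_s = 7.8·23 = 179.4 mm
δ_solid = L₀ − L_s = 302 − 179.4 = 122.6 mm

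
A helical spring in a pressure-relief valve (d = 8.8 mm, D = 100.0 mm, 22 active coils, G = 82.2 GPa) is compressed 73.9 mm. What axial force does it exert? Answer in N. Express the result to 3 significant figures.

k = Gd⁴/(8D³N_a) = (82.2×10³)(8.8⁴)/(8·100.0³·22) = 2.8008 N/mm
F = k·δ = 2.8008 × 73.9 = 206.98 N

207 N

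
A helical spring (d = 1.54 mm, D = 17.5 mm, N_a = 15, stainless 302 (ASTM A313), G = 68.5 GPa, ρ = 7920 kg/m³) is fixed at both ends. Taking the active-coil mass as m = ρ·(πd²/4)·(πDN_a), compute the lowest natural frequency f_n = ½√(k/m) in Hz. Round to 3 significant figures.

111 Hz

k = Gd⁴/(8D³N_a) = (68.5×10³)(1.54⁴)/(8·17.5³·15) = 0.59907 N/mm = 599.07 N/m
Wire length L = πDN_a = π·17.5·15 = 824.67 mm
m = ρ·(πd²/4)·L = 7920 × 1.8627×10⁻⁶ m² × 0.82467 m = 0.012166 kg
f_n = ½√(k/m) = 0.5·√(599.07/0.012166) = 0.5·√(49243) = 110.95 Hz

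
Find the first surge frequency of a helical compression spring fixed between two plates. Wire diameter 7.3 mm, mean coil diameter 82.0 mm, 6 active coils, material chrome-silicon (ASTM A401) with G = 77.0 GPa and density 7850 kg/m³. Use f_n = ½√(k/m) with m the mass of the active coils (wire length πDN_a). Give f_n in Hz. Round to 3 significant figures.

k = Gd⁴/(8D³N_a) = (77.0×10³)(7.3⁴)/(8·82.0³·6) = 8.2623 N/mm = 8262.3 N/m
Wire length L = πDN_a = π·82.0·6 = 1545.7 mm
m = ρ·(πd²/4)·L = 7850 × 41.854×10⁻⁶ m² × 1.5457 m = 0.50783 kg
f_n = ½√(k/m) = 0.5·√(8262.3/0.50783) = 0.5·√(16270) = 63.776 Hz

63.8 Hz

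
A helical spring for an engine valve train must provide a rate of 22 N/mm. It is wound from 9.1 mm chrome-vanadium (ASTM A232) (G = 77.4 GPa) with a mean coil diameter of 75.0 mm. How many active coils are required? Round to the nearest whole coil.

7

N_a = Gd⁴/(8D³k) = (77.4×10³ × 9.1⁴)/(8 × 75.0³ × 22)
    = 5.3077e+08 / 7.425e+07 = 7.148 → 7 coils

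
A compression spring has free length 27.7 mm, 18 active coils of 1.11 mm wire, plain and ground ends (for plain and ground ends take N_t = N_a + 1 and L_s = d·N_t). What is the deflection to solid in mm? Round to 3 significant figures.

6.61 mm

N_t = 19; L_s = 1.11·19 = 21.09 mm
δ_solid = L₀ − L_s = 27.7 − 21.09 = 6.61 mm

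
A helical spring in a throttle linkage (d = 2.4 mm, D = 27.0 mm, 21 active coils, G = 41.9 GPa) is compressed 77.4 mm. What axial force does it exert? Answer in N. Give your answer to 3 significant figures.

k = Gd⁴/(8D³N_a) = (41.9×10³)(2.4⁴)/(8·27.0³·21) = 0.4204 N/mm
F = k·δ = 0.4204 × 77.4 = 32.539 N

32.5 N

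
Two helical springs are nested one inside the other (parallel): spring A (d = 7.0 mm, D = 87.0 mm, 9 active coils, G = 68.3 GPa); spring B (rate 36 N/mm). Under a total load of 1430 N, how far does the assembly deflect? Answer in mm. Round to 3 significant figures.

36.2 mm

k_A = Gd⁴/(8D³N_a) = (68.3×10³)(7.0⁴)/(8·87.0³·9) = 3.4588 N/mm
Parallel: k_eq = 3.4588 + 36 = 39.459 N/mm
δ = F/k_eq = 1430/39.459 = 36.24 mm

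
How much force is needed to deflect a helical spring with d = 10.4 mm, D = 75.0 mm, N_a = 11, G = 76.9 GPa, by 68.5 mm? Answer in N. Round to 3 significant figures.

k = Gd⁴/(8D³N_a) = (76.9×10³)(10.4⁴)/(8·75.0³·11) = 24.232 N/mm
F = k·δ = 24.232 × 68.5 = 1659.9 N

1660 N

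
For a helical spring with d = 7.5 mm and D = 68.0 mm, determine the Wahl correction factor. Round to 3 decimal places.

1.161

C = D/d = 68.0/7.5 = 9.0667
K_W = (4C−1)/(4C−4) + 0.615/C = 35.267/32.267 + 0.0678 = 1.1608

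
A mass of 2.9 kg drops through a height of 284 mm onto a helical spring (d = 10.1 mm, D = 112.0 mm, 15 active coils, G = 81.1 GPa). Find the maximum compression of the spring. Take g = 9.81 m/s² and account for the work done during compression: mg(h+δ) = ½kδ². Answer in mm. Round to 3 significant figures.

k = Gd⁴/(8D³N_a) = (81.1×10³)(10.1⁴)/(8·112.0³·15) = 5.0058 N/mm
W = mg = 2.9 × 9.81 = 28.449 N
½kδ² − Wδ − Wh = 0 → δ = (W + √(W² + 2kWh))/k
δ = (28.449 + √(809.35 + 80888.4))/5.0058 = (28.449 + 285.83)/5.0058 = 62.783 mm

62.8 mm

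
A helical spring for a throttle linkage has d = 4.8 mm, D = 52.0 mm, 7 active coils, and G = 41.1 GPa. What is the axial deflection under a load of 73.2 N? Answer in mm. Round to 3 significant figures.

k = Gd⁴/(8D³N_a) = (41.1×10³)(4.8⁴)/(8·52.0³·7) = 2.7708 N/mm
δ = F/k = 73.2 / 2.7708 = 26.418 mm

26.4 mm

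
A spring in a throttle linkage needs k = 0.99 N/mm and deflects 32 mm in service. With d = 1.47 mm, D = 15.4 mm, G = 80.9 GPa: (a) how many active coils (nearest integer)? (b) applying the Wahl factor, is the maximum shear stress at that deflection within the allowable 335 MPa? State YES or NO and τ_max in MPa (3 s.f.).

(a) 13 coils; (b) NO, τ_max = 447 MPa

N_a = Gd⁴/(8D³k) = (80.9×10³)(1.47⁴)/(8·15.4³·0.99) = 13.06 → N_a = 13
Actual rate k = Gd⁴/(8D³·13) = 0.99454 N/mm
Working load F = kδ = 0.99454·32 = 31.825 N
C = 15.4/1.47 = 10.4762; K_W = (4C−1)/(4C−4)+0.615/C = 1.1379
τ_max = K_W·8FD/(πd³) = 1.1379·392.9 = 447.06 MPa
τ_max > 335 MPa → exceeds allowable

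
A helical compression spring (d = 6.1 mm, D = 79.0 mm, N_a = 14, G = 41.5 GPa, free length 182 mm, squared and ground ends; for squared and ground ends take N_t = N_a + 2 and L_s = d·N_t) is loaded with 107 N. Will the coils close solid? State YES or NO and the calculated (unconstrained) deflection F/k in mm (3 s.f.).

k = Gd⁴/(8D³N_a) = (41.5×10³)(6.1⁴)/(8·79.0³·14) = 1.0406 N/mm
N_t = 16; L_s = 6.1·16 = 97.6 mm; δ_solid = L₀ − L_s = 182 − 97.6 = 84.4 mm
δ = F/k = 107/1.0406 = 102.83 mm
δ ≥ δ_solid → spring goes solid

YES, δ = 103 mm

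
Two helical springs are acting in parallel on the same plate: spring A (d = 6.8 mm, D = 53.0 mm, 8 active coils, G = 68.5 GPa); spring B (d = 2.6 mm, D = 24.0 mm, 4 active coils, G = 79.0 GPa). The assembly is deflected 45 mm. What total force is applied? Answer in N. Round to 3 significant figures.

k_A = Gd⁴/(8D³N_a) = (68.5×10³)(6.8⁴)/(8·53.0³·8) = 15.372 N/mm
k_B = Gd⁴/(8D³N_a) = (79.0×10³)(2.6⁴)/(8·24.0³·4) = 8.1609 N/mm
Parallel: k_eq = 15.372 + 8.1609 = 23.532 N/mm
F = k_eq·δ = 23.532·45 = 1059 N

1060 N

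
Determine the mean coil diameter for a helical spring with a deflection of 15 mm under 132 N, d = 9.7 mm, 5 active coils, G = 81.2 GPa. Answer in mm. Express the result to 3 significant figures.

Required rate k = F/δ = 132/15 = 8.8 N/mm
D = (Gd⁴/(8N_a·k))^(1/3) = (81.2×10³·9.7⁴/(8·5·8.8))^(1/3)
  = (2.04221e+06)^(1/3) = 126.8723 mm

127 mm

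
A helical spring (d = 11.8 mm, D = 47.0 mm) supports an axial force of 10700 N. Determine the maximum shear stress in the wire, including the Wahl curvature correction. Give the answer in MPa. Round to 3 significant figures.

Spring index C = D/d = 47.0/11.8 = 3.9831
K_W = (4C−1)/(4C−4) + 0.615/C = 14.932/11.932 + 0.1544 = 1.4058
τ₀ = 8FD/(πd³) = 8·10700·47.0/(π·11.8³) = 4.0232e+06/5161.7 = 779.43 MPa
τ_max = K·τ₀ = 1.4058 × 779.43 = 1095.7 MPa

1100 MPa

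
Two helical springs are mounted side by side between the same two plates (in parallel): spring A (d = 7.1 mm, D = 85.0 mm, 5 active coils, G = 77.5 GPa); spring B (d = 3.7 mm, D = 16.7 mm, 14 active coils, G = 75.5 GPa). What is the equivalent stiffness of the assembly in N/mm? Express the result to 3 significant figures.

k_A = Gd⁴/(8D³N_a) = (77.5×10³)(7.1⁴)/(8·85.0³·5) = 8.0171 N/mm
k_B = Gd⁴/(8D³N_a) = (75.5×10³)(3.7⁴)/(8·16.7³·14) = 27.126 N/mm
Parallel: k_eq = 8.0171 + 27.126 = 35.143 N/mm

35.1 N/mm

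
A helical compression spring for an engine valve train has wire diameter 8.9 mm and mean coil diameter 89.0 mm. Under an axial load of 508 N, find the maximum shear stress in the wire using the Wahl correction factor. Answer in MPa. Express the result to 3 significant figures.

187 MPa

Spring index C = D/d = 89.0/8.9 = 10.0000
K_W = (4C−1)/(4C−4) + 0.615/C = 39.000/36.000 + 0.0615 = 1.1448
τ₀ = 8FD/(πd³) = 8·508·89.0/(π·8.9³) = 361696/2214.7 = 163.31 MPa
τ_max = K·τ₀ = 1.1448 × 163.31 = 186.97 MPa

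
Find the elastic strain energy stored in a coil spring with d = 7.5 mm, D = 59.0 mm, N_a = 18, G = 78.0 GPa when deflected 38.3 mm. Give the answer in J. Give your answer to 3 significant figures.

6.12 J

k = Gd⁴/(8D³N_a) = (78.0×10³)(7.5⁴)/(8·59.0³·18) = 8.3449 N/mm
U = ½kδ² = 0.5 × 8.3449 × 38.3² = 6120.5 N·mm = 6.1205 J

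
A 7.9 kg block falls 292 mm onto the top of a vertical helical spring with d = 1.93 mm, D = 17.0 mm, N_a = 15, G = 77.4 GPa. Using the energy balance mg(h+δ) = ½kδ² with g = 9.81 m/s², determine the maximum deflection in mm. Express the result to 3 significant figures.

206 mm

k = Gd⁴/(8D³N_a) = (77.4×10³)(1.93⁴)/(8·17.0³·15) = 1.8216 N/mm
W = mg = 7.9 × 9.81 = 77.499 N
½kδ² − Wδ − Wh = 0 → δ = (W + √(W² + 2kWh))/k
δ = (77.499 + √(6006.1 + 82442.5))/1.8216 = (77.499 + 297.4)/1.8216 = 205.81 mm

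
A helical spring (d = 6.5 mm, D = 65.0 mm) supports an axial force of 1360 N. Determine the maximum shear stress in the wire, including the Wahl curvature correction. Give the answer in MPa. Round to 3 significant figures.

Spring index C = D/d = 65.0/6.5 = 10.0000
K_W = (4C−1)/(4C−4) + 0.615/C = 39.000/36.000 + 0.0615 = 1.1448
τ₀ = 8FD/(πd³) = 8·1360·65.0/(π·6.5³) = 707200/862.76 = 819.7 MPa
τ_max = K·τ₀ = 1.1448 × 819.7 = 938.41 MPa

938 MPa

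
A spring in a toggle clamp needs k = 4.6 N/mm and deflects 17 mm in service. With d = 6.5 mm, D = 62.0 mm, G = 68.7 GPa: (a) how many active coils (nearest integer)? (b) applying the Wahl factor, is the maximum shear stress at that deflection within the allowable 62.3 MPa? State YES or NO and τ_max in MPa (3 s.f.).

N_a = Gd⁴/(8D³k) = (68.7×10³)(6.5⁴)/(8·62.0³·4.6) = 13.98 → N_a = 14
Actual rate k = Gd⁴/(8D³·14) = 4.5943 N/mm
Working load F = kδ = 4.5943·17 = 78.103 N
C = 62.0/6.5 = 9.5385; K_W = (4C−1)/(4C−4)+0.615/C = 1.1523
τ_max = K_W·8FD/(πd³) = 1.1523·44.901 = 51.74 MPa
τ_max ≤ 62.3 MPa → acceptable

(a) 14 coils; (b) YES, τ_max = 51.7 MPa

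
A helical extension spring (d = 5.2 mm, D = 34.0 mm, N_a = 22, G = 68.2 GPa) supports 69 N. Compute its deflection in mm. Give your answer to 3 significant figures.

9.57 mm

k = Gd⁴/(8D³N_a) = (68.2×10³)(5.2⁴)/(8·34.0³·22) = 7.2086 N/mm
δ = F/k = 69 / 7.2086 = 9.572 mm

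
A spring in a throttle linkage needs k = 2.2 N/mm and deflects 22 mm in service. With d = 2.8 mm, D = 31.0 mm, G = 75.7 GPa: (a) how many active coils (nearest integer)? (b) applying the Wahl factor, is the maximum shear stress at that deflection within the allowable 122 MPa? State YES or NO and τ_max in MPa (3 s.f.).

(a) 9 coils; (b) NO, τ_max = 194 MPa

N_a = Gd⁴/(8D³k) = (75.7×10³)(2.8⁴)/(8·31.0³·2.2) = 8.874 → N_a = 9
Actual rate k = Gd⁴/(8D³·9) = 2.1693 N/mm
Working load F = kδ = 2.1693·22 = 47.724 N
C = 31.0/2.8 = 11.0714; K_W = (4C−1)/(4C−4)+0.615/C = 1.1300
τ_max = K_W·8FD/(πd³) = 1.1300·171.62 = 193.93 MPa
τ_max > 122 MPa → exceeds allowable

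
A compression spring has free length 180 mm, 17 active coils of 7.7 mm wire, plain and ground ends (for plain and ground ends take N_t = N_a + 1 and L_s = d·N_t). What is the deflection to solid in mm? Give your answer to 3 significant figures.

N_t = 18; L_s = 7.7·18 = 138.6 mm
δ_solid = L₀ − L_s = 180 − 138.6 = 41.4 mm

41.4 mm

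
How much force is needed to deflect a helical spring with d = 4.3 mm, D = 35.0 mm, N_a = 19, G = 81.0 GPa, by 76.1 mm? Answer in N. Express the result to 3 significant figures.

k = Gd⁴/(8D³N_a) = (81.0×10³)(4.3⁴)/(8·35.0³·19) = 4.2492 N/mm
F = k·δ = 4.2492 × 76.1 = 323.37 N

323 N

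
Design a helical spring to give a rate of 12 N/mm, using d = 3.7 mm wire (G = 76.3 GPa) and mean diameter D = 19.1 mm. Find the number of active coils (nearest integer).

21

N_a = Gd⁴/(8D³k) = (76.3×10³ × 3.7⁴)/(8 × 19.1³ × 12)
    = 1.42998e+07 / 668916 = 21.38 → 21 coils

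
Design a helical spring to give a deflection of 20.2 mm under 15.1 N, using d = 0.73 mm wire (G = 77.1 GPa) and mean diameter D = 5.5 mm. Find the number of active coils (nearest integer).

Required rate k = F/δ = 15.1/20.2 = 0.74752 N/mm
N_a = Gd⁴/(8D³k) = (77.1×10³ × 0.73⁴)/(8 × 5.5³ × 0.74752)
    = 21895 / 994.955 = 22.01 → 22 coils

22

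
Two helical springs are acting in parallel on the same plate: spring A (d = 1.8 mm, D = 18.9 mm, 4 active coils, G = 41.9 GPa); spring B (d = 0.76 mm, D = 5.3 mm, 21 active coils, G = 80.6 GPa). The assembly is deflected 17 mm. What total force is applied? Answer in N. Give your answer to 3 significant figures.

52.9 N

k_A = Gd⁴/(8D³N_a) = (41.9×10³)(1.8⁴)/(8·18.9³·4) = 2.036 N/mm
k_B = Gd⁴/(8D³N_a) = (80.6×10³)(0.76⁴)/(8·5.3³·21) = 1.0751 N/mm
Parallel: k_eq = 2.036 + 1.0751 = 3.1111 N/mm
F = k_eq·δ = 3.1111·17 = 52.888 N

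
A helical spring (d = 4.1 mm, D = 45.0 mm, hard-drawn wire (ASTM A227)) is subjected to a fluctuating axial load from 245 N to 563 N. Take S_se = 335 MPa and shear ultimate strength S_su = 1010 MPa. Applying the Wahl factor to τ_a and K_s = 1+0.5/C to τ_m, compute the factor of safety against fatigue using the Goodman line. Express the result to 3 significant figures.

0.630

C = D/d = 45.0/4.1 = 10.9756; K_W = (4C−1)/(4C−4)+0.615/C = 1.1312; K_s = 1+0.5/C = 1.0456
F_a = (F_max−F_min)/2 = 159 N; F_m = (F_max+F_min)/2 = 404 N
τ_a = K_W·8F_aD/(πd³) = 1.1312 × 264.36 = 299.05 MPa
τ_m = K_s·8F_mD/(πd³) = 1.0456 × 671.71 = 702.31 MPa
Goodman: 1/n_f = τ_a/S_se + τ_m/S_su = 299.05/335 + 702.31/1010 = 0.89269 + 0.69536 = 1.588
n_f = 1/1.588 = 0.6297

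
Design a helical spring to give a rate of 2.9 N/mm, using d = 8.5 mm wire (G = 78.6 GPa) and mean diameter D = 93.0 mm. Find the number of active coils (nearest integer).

N_a = Gd⁴/(8D³k) = (78.6×10³ × 8.5⁴)/(8 × 93.0³ × 2.9)
    = 4.10297e+08 / 1.86611e+07 = 21.99 → 22 coils

22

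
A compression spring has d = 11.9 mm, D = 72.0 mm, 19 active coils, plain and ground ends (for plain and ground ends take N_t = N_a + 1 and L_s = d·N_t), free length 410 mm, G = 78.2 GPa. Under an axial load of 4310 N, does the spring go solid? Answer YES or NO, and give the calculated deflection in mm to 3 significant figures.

k = Gd⁴/(8D³N_a) = (78.2×10³)(11.9⁴)/(8·72.0³·19) = 27.641 N/mm
N_t = 20; L_s = 11.9·20 = 238 mm; δ_solid = L₀ − L_s = 410 − 238 = 172 mm
δ = F/k = 4310/27.641 = 155.93 mm
δ < δ_solid → spring does not go solid

NO, δ = 156 mm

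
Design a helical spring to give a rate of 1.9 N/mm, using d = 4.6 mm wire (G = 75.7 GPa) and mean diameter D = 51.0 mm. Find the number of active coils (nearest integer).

N_a = Gd⁴/(8D³k) = (75.7×10³ × 4.6⁴)/(8 × 51.0³ × 1.9)
    = 3.38943e+07 / 2.0163e+06 = 16.81 → 17 coils

17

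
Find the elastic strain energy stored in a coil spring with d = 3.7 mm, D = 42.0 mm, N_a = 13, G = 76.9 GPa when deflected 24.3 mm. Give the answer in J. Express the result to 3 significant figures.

0.552 J

k = Gd⁴/(8D³N_a) = (76.9×10³)(3.7⁴)/(8·42.0³·13) = 1.8705 N/mm
U = ½kδ² = 0.5 × 1.8705 × 24.3² = 552.25 N·mm = 0.55225 J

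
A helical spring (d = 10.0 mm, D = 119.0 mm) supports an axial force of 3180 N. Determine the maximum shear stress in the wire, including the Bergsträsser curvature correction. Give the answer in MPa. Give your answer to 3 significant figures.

Spring index C = D/d = 119.0/10.0 = 11.9000
K_B = (4C+2)/(4C−3) = 49.600/44.600 = 1.1121
τ₀ = 8FD/(πd³) = 8·3180·119.0/(π·10.0³) = 3.02736e+06/3141.6 = 963.64 MPa
τ_max = K·τ₀ = 1.1121 × 963.64 = 1071.7 MPa

1070 MPa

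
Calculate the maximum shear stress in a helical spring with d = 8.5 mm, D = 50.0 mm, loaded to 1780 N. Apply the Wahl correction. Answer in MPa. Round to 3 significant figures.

464 MPa

Spring index C = D/d = 50.0/8.5 = 5.8824
K_W = (4C−1)/(4C−4) + 0.615/C = 22.529/19.529 + 0.1045 = 1.2582
τ₀ = 8FD/(πd³) = 8·1780·50.0/(π·8.5³) = 712000/1929.3 = 369.04 MPa
τ_max = K·τ₀ = 1.2582 × 369.04 = 464.31 MPa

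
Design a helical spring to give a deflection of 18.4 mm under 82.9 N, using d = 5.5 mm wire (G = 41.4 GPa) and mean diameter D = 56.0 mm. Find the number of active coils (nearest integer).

6

Required rate k = F/δ = 82.9/18.4 = 4.5054 N/mm
N_a = Gd⁴/(8D³k) = (41.4×10³ × 5.5⁴)/(8 × 56.0³ × 4.5054)
    = 3.78836e+07 / 6.32981e+06 = 5.985 → 6 coils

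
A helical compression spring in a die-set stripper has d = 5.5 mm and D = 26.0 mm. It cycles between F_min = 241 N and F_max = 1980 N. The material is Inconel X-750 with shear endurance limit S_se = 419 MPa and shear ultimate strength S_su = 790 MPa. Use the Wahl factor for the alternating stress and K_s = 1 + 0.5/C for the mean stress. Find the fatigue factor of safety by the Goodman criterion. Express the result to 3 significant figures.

C = D/d = 26.0/5.5 = 4.7273; K_W = (4C−1)/(4C−4)+0.615/C = 1.3313; K_s = 1+0.5/C = 1.1058
F_a = (F_max−F_min)/2 = 869.5 N; F_m = (F_max+F_min)/2 = 1110.5 N
τ_a = K_W·8F_aD/(πd³) = 1.3313 × 346.02 = 460.66 MPa
τ_m = K_s·8F_mD/(πd³) = 1.1058 × 441.92 = 488.66 MPa
Goodman: 1/n_f = τ_a/S_se + τ_m/S_su = 460.66/419 + 488.66/790 = 1.09942 + 0.61856 = 1.718
n_f = 1/1.718 = 0.5821

0.582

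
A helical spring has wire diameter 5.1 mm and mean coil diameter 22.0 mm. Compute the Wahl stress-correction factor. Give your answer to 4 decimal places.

C = D/d = 22.0/5.1 = 4.3137
K_W = (4C−1)/(4C−4) + 0.615/C = 16.255/13.255 + 0.1426 = 1.3689

1.3689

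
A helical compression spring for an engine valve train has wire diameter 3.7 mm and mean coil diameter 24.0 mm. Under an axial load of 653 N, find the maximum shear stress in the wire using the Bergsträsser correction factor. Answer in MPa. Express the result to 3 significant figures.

960 MPa

Spring index C = D/d = 24.0/3.7 = 6.4865
K_B = (4C+2)/(4C−3) = 27.946/22.946 = 1.2179
τ₀ = 8FD/(πd³) = 8·653·24.0/(π·3.7³) = 125376/159.13 = 787.88 MPa
τ_max = K·τ₀ = 1.2179 × 787.88 = 959.56 MPa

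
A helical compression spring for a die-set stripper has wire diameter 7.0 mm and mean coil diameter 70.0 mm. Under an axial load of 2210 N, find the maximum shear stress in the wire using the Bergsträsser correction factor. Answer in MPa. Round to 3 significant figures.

Spring index C = D/d = 70.0/7.0 = 10.0000
K_B = (4C+2)/(4C−3) = 42.000/37.000 = 1.1351
τ₀ = 8FD/(πd³) = 8·2210·70.0/(π·7.0³) = 1.2376e+06/1077.6 = 1148.5 MPa
τ_max = K·τ₀ = 1.1351 × 1148.5 = 1303.7 MPa

1300 MPa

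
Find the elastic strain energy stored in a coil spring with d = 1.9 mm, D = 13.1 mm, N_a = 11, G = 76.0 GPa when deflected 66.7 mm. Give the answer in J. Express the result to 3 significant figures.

11.1 J

k = Gd⁴/(8D³N_a) = (76.0×10³)(1.9⁴)/(8·13.1³·11) = 5.0065 N/mm
U = ½kδ² = 0.5 × 5.0065 × 66.7² = 11137 N·mm = 11.137 J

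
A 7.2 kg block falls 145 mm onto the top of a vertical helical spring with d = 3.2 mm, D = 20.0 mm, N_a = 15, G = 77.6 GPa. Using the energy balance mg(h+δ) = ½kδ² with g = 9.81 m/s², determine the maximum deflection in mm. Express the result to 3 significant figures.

58.2 mm

k = Gd⁴/(8D³N_a) = (77.6×10³)(3.2⁴)/(8·20.0³·15) = 8.476 N/mm
W = mg = 7.2 × 9.81 = 70.632 N
½kδ² − Wδ − Wh = 0 → δ = (W + √(W² + 2kWh))/k
δ = (70.632 + √(4988.9 + 173616))/8.476 = (70.632 + 422.62)/8.476 = 58.194 mm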